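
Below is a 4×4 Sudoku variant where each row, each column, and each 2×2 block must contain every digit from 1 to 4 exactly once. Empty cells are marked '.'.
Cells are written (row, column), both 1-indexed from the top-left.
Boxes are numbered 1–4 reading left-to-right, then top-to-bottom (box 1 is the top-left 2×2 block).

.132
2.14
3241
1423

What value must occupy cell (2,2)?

Row 2 already contains {1, 2, 4}.
Column 2 already contains {1, 2, 4}.
Its 2×2 block (box 1) already contains {1, 2}.
The only value from 1–4 not eliminated is 3, so (2,2) = 3.

3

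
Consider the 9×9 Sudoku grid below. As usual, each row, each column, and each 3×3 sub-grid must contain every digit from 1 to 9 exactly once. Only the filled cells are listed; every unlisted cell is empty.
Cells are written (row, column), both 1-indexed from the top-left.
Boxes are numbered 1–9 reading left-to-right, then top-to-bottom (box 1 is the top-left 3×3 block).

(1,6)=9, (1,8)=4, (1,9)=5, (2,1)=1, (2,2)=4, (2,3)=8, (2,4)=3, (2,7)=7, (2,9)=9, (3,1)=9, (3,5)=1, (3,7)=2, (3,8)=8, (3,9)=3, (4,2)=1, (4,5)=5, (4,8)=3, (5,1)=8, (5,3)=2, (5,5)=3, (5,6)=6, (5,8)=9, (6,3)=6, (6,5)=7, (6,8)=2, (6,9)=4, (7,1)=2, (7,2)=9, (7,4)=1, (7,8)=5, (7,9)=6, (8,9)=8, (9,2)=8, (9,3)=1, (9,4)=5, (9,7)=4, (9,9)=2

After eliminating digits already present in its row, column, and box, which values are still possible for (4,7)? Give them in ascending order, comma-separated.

Row 4 already contains {1, 3, 5}.
Column 7 already contains {2, 4, 7}.
Its 3×3 block (box 6) already contains {2, 3, 4, 9}.
Removing those from 1–9 leaves {6, 8} as the candidates for (4,7).

6,8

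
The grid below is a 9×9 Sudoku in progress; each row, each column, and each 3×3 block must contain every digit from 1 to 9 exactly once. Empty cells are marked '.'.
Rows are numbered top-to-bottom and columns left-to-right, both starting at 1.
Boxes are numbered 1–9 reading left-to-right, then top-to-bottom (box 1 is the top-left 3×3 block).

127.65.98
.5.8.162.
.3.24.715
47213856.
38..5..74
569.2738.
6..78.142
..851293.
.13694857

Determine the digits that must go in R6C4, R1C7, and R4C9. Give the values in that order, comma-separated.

4,4,9

For R6C4:
  Row 6 already contains {2, 3, 5, 6, 7, 8, 9}.
  Column 4 already contains {1, 2, 5, 6, 7, 8}.
  Its 3×3 block (box 5) already contains {1, 2, 3, 5, 7, 8}.
  The only value from 1–9 not eliminated is 4, so R6C4 = 4.
For R1C7:
  Row 1 already contains {1, 2, 5, 6, 7, 8, 9}.
  Column 7 already contains {1, 3, 5, 6, 7, 8, 9}.
  Its 3×3 block (box 3) already contains {1, 2, 5, 6, 7, 8, 9}.
  The only value from 1–9 not eliminated is 4, so R1C7 = 4.
For R4C9:
  Row 4 already contains {1, 2, 3, 4, 5, 6, 7, 8}.
  Column 9 already contains {2, 4, 5, 7, 8}.
  Its 3×3 block (box 6) already contains {3, 4, 5, 6, 7, 8}.
  The only value from 1–9 not eliminated is 9, so R4C9 = 9.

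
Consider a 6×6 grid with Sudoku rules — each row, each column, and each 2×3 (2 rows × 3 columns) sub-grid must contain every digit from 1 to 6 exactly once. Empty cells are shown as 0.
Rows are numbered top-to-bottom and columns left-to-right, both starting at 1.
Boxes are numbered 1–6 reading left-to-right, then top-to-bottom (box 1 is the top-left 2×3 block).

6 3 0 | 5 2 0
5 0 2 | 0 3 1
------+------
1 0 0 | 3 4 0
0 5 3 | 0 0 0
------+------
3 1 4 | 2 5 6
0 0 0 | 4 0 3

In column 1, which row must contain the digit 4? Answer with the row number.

4

Consider where 4 can go in column 1.
r6c1 is out (row 6 already has a 4).
So the only cell in column 1 that can hold 4 is r4c1.
That is row 4.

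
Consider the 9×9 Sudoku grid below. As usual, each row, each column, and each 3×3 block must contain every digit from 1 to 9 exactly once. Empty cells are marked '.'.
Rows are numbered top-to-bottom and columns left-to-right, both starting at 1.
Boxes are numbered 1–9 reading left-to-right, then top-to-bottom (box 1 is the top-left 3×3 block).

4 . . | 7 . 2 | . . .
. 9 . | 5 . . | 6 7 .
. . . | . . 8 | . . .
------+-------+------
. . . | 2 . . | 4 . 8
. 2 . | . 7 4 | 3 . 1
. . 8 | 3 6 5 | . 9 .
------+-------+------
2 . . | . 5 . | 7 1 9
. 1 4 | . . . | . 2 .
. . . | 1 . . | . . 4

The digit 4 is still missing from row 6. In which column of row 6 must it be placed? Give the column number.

2

Consider where 4 can go in row 6.
r6c1 is out (column 1 already has a 4).
r6c7 is out (column 7 already has a 4).
r6c9 is out (column 9 already has a 4).
So the only cell in row 6 that can hold 4 is r6c2.
That is column 2.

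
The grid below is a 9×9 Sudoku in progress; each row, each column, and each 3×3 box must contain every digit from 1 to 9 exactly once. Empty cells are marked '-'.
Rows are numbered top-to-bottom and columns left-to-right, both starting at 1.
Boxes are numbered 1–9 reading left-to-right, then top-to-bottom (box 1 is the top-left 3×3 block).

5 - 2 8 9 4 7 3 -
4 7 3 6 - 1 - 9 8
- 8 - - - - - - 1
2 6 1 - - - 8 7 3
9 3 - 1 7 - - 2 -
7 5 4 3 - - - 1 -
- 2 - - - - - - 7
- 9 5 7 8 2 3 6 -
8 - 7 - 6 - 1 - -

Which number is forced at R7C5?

Cell R7C5 itself could take any of {1, 3, 4, 5} by direct elimination.
Consider where 1 can go in column 5.
R2C5 is out (row 2 already has a 1).
R3C5 is out (row 3 already has a 1).
R4C5 is out (row 4 already has a 1).
R6C5 is out (row 6 already has a 1).
So the only cell in column 5 that can hold 1 is R7C5.
Therefore R7C5 = 1.

1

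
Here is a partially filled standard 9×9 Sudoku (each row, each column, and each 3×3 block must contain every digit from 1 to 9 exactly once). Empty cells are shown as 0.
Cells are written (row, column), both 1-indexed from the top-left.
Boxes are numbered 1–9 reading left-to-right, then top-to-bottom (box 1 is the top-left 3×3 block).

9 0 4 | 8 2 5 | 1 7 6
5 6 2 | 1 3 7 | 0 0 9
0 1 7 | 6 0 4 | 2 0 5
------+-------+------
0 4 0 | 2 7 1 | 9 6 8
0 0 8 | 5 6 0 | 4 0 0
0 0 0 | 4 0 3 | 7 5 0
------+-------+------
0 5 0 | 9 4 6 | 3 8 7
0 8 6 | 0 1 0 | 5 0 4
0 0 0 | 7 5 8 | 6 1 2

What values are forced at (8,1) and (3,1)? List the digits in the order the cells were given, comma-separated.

For (8,1):
  Consider where 7 can go in row 8.
  (8,4) is out (column 4 already has a 7).
  (8,6) is out (column 6 already has a 7).
  (8,8) is out (column 8 already has a 7).
  So the only cell in row 8 that can hold 7 is (8,1).
  So (8,1) = 7.
For (3,1):
  Consider where 8 can go in column 1.
  (4,1) is out (row 4 already has a 8). (5,1) is out (row 5 already has a 8). (6,1) is out (box 4 already has a 8). (7,1) is out (row 7 already has a 8). The remaining empty cells in column 1 are similarly blocked.
  So the only cell in column 1 that can hold 8 is (3,1).
  So (3,1) = 8.

7,8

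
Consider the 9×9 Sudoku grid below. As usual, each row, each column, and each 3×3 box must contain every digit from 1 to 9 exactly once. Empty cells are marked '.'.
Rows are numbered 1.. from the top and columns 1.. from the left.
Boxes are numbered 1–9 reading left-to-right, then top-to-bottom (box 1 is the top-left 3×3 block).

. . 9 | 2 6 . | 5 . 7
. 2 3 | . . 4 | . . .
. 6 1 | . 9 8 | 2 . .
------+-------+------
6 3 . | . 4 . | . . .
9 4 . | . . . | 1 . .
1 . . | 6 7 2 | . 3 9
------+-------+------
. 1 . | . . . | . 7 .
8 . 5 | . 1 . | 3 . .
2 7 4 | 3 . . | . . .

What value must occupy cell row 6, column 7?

4

Cell row 6, column 7 itself could take any of {4, 8} by direct elimination.
Consider where 4 can go in row 6.
row 6, column 2 is out (column 2 already has a 4).
row 6, column 3 is out (column 3 already has a 4).
So the only cell in row 6 that can hold 4 is row 6, column 7.
Therefore row 6, column 7 = 4.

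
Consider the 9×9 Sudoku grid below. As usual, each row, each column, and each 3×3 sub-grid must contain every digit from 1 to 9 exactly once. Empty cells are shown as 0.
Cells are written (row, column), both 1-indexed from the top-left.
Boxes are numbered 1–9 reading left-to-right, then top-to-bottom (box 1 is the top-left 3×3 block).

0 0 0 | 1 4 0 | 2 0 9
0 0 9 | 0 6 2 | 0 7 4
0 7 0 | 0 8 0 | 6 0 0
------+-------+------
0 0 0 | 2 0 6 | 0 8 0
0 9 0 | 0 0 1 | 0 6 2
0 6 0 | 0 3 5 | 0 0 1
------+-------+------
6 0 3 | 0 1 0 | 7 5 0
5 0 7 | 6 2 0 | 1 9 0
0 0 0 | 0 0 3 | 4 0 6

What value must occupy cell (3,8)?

Cell (3,8) itself could take any of {1, 3} by direct elimination.
Consider where 1 can go in box 3.
(1,8) is out (row 1 already has a 1).
(2,7) is out (column 7 already has a 1).
(3,9) is out (column 9 already has a 1).
So the only cell in box 3 that can hold 1 is (3,8).
Therefore (3,8) = 1.

1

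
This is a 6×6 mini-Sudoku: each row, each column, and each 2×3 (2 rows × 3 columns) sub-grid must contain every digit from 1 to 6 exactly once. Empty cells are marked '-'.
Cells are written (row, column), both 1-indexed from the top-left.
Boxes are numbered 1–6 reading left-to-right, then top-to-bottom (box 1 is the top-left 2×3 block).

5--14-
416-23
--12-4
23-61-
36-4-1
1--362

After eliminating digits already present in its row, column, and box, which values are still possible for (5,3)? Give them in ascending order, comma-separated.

Row 5 already contains {1, 3, 4, 6}.
Column 3 already contains {1, 6}.
Its 2×3 block (box 5) already contains {1, 3, 6}.
Removing those from 1–6 leaves {2, 5} as the candidates for (5,3).

2,5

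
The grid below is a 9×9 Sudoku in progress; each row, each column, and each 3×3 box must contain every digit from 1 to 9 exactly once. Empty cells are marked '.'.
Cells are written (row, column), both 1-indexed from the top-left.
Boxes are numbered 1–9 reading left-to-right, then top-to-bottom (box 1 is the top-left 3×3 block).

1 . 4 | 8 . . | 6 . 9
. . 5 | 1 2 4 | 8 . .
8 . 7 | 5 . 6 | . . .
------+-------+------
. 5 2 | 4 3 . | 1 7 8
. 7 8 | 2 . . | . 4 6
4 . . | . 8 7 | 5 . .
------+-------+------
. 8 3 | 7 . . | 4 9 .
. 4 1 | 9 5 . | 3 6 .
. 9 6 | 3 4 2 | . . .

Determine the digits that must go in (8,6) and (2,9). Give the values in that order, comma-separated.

For (8,6):
  Row 8 already contains {1, 3, 4, 5, 6, 9}.
  Column 6 already contains {2, 4, 6, 7}.
  Its 3×3 block (box 8) already contains {2, 3, 4, 5, 7, 9}.
  The only value from 1–9 not eliminated is 8, so (8,6) = 8.
For (2,9):
  Consider where 7 can go in box 3.
  (1,8) is out (column 8 already has a 7).
  (2,8) is out (column 8 already has a 7).
  (3,7) is out (row 3 already has a 7).
  (3,8) is out (row 3 already has a 7).
  (3,9) is out (row 3 already has a 7).
  So the only cell in box 3 that can hold 7 is (2,9).
  So (2,9) = 7.

8,7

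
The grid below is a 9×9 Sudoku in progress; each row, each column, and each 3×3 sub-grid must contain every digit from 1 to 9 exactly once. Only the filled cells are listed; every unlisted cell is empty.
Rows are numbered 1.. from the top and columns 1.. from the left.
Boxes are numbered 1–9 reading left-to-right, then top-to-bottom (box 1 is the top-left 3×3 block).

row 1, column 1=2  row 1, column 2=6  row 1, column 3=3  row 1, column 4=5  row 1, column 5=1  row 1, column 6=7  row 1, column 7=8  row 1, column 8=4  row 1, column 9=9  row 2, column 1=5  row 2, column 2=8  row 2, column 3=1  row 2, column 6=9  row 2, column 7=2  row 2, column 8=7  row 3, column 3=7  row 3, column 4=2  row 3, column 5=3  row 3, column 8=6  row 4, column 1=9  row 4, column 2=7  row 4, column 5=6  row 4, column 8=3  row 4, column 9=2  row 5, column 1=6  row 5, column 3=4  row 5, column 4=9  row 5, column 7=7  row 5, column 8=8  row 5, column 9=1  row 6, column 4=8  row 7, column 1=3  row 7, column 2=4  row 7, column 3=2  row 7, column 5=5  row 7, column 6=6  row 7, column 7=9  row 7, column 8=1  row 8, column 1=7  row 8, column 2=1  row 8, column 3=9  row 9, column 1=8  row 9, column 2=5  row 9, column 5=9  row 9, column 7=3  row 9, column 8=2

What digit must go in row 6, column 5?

7

Cell row 6, column 5 itself could take any of {2, 4, 7} by direct elimination.
Consider where 7 can go in box 5.
row 4, column 4 is out (row 4 already has a 7).
row 4, column 6 is out (row 4 already has a 7).
row 5, column 5 is out (row 5 already has a 7).
row 5, column 6 is out (row 5 already has a 7).
row 6, column 6 is out (column 6 already has a 7).
So the only cell in box 5 that can hold 7 is row 6, column 5.
Therefore row 6, column 5 = 7.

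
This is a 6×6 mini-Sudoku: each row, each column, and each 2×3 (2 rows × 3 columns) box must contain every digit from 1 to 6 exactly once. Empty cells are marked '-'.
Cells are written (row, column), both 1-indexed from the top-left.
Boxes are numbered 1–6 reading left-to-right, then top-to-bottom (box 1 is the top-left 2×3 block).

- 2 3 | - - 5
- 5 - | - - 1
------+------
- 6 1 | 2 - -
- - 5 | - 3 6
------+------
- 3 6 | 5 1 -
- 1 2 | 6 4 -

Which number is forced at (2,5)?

Cell (2,5) itself could take any of {2, 6} by direct elimination.
Consider where 2 can go in column 5.
(1,5) is out (row 1 already has a 2).
(3,5) is out (row 3 already has a 2).
So the only cell in column 5 that can hold 2 is (2,5).
Therefore (2,5) = 2.

2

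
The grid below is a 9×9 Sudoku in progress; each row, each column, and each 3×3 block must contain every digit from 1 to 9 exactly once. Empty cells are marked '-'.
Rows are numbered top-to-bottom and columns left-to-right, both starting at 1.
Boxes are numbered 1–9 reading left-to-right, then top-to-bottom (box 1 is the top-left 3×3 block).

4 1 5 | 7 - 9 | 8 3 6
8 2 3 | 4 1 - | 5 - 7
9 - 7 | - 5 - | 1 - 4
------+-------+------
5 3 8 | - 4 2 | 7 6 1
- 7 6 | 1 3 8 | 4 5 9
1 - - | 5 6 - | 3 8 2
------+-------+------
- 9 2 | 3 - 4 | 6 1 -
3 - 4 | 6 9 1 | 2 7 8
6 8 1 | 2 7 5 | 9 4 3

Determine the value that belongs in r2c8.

Row 2 already contains {1, 2, 3, 4, 5, 7, 8}.
Column 8 already contains {1, 3, 4, 5, 6, 7, 8}.
Its 3×3 block (box 3) already contains {1, 3, 4, 5, 6, 7, 8}.
The only value from 1–9 not eliminated is 9, so r2c8 = 9.

9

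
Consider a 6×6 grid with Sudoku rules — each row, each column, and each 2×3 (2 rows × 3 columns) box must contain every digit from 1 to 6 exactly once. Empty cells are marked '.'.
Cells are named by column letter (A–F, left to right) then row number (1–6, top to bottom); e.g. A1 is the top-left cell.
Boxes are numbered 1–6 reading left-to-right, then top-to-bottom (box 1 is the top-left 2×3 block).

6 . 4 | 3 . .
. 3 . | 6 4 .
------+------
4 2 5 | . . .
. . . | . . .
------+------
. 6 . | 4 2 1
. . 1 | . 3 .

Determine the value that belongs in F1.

Cell F1 itself could take any of {2, 5} by direct elimination.
Consider where 2 can go in row 1.
B1 is out (column B already has a 2).
E1 is out (column E already has a 2).
So the only cell in row 1 that can hold 2 is F1.
Therefore F1 = 2.

2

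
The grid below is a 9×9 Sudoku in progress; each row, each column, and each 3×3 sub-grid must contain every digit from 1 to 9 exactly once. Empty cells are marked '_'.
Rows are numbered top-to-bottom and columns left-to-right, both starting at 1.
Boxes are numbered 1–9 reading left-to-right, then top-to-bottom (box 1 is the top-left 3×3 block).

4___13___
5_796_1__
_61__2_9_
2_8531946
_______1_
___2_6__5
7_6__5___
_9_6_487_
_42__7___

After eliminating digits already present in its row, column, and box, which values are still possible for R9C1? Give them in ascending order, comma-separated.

1,3,8

Row 9 already contains {2, 4, 7}.
Column 1 already contains {2, 4, 5, 7}.
Its 3×3 block (box 7) already contains {2, 4, 6, 7, 9}.
Removing those from 1–9 leaves {1, 3, 8} as the candidates for R9C1.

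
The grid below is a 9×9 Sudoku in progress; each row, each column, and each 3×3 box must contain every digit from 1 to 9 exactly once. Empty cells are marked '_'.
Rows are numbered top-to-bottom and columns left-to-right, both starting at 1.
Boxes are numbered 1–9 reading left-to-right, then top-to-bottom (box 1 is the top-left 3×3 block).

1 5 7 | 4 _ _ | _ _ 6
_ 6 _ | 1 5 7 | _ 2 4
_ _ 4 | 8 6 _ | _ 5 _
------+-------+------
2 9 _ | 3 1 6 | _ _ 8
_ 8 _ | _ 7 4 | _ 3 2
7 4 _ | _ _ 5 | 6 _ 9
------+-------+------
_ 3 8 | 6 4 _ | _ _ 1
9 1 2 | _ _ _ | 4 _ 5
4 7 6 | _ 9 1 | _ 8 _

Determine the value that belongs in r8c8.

Cell r8c8 itself could take any of {6, 7} by direct elimination.
Consider where 6 can go in box 9.
r7c7 is out (row 7 already has a 6).
r7c8 is out (row 7 already has a 6).
r9c7 is out (row 9 already has a 6).
r9c9 is out (row 9 already has a 6).
So the only cell in box 9 that can hold 6 is r8c8.
Therefore r8c8 = 6.

6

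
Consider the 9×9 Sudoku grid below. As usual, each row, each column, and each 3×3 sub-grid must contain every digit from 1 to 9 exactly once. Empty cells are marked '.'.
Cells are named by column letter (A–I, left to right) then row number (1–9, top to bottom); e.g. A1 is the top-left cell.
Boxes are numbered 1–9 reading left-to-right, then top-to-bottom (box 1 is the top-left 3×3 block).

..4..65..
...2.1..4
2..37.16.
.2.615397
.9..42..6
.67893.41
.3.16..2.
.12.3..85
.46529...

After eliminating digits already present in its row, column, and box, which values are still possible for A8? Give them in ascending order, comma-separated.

7,9

Row 8 already contains {1, 2, 3, 5, 8}.
Column A already contains {2}.
Its 3×3 block (box 7) already contains {1, 2, 3, 4, 6}.
Removing those from 1–9 leaves {7, 9} as the candidates for A8.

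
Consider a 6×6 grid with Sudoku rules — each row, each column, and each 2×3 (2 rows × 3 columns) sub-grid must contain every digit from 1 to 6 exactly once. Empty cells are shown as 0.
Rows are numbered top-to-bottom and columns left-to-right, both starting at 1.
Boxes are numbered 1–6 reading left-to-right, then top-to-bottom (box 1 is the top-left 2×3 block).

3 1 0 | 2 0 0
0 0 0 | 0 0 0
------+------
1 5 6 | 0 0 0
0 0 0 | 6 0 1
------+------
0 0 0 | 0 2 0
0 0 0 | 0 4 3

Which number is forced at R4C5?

5

Cell R4C5 itself could take any of {3, 5} by direct elimination.
Consider where 5 can go in box 4.
R3C4 is out (row 3 already has a 5).
R3C5 is out (row 3 already has a 5).
R3C6 is out (row 3 already has a 5).
So the only cell in box 4 that can hold 5 is R4C5.
Therefore R4C5 = 5.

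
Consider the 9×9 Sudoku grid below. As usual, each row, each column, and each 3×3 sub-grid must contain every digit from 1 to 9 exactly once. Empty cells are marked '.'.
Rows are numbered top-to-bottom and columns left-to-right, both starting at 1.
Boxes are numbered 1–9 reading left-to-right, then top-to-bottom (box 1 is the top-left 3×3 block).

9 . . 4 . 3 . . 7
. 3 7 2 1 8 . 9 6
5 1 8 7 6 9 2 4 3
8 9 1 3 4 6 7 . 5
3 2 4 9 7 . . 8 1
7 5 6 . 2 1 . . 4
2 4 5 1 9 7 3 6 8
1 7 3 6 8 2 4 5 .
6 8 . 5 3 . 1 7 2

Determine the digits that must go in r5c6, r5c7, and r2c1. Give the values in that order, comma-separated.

For r5c6:
  Row 5 already contains {1, 2, 3, 4, 7, 8, 9}.
  Column 6 already contains {1, 2, 3, 6, 7, 8, 9}.
  Its 3×3 block (box 5) already contains {1, 2, 3, 4, 6, 7, 9}.
  The only value from 1–9 not eliminated is 5, so r5c6 = 5.
For r5c7:
  Row 5 already contains {1, 2, 3, 4, 7, 8, 9}.
  Column 7 already contains {1, 2, 3, 4, 7}.
  Its 3×3 block (box 6) already contains {1, 4, 5, 7, 8}.
  The only value from 1–9 not eliminated is 6, so r5c7 = 6.
For r2c1:
  Row 2 already contains {1, 2, 3, 6, 7, 8, 9}.
  Column 1 already contains {1, 2, 3, 5, 6, 7, 8, 9}.
  Its 3×3 block (box 1) already contains {1, 3, 5, 7, 8, 9}.
  The only value from 1–9 not eliminated is 4, so r2c1 = 4.

5,6,4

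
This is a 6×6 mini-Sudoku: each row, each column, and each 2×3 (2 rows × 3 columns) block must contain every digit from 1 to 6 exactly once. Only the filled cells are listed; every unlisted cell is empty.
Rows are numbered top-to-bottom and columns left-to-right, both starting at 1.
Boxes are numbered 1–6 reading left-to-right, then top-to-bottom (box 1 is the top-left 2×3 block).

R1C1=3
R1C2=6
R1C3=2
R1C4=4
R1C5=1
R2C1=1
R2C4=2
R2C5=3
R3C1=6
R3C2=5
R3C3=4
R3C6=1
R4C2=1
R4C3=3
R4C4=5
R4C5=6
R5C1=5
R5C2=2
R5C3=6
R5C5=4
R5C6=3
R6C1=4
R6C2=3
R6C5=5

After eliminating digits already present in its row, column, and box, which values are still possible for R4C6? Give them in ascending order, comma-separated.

2,4

Row 4 already contains {1, 3, 5, 6}.
Column 6 already contains {1, 3}.
Its 2×3 block (box 4) already contains {1, 5, 6}.
Removing those from 1–6 leaves {2, 4} as the candidates for R4C6.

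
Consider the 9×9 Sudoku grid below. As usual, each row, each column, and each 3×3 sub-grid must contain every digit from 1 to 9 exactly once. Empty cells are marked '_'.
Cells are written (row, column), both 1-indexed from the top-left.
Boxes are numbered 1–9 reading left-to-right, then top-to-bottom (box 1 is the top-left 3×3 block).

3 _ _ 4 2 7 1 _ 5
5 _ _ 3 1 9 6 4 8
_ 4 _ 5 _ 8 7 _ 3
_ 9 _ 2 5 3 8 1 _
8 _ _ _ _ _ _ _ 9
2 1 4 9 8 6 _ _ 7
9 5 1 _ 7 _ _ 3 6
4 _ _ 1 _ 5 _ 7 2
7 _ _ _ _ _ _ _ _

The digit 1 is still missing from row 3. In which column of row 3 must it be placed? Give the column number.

1

Consider where 1 can go in row 3.
(3,3) is out (column 3 already has a 1).
(3,5) is out (column 5 already has a 1).
(3,8) is out (column 8 already has a 1).
So the only cell in row 3 that can hold 1 is (3,1).
That is column 1.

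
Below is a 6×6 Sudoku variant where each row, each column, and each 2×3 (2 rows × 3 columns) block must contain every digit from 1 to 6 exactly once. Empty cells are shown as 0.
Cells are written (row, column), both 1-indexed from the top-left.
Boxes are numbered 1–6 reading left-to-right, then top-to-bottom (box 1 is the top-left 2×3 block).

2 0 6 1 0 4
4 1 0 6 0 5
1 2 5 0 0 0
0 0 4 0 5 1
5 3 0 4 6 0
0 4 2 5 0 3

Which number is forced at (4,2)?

6

Row 4 already contains {1, 4, 5}.
Column 2 already contains {1, 2, 3, 4}.
Its 2×3 block (box 3) already contains {1, 2, 4, 5}.
The only value from 1–6 not eliminated is 6, so (4,2) = 6.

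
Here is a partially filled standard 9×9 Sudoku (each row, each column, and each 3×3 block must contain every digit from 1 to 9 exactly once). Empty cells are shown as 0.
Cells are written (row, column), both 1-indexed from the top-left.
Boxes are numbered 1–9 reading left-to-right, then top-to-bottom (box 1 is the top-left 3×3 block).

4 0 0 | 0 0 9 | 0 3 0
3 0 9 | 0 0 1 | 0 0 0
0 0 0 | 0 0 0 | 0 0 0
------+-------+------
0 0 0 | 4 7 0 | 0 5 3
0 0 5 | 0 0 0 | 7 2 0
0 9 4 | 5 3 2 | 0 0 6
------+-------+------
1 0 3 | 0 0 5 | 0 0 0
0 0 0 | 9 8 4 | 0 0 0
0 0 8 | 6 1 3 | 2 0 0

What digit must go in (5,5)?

9

Cell (5,5) itself could take any of {6, 9} by direct elimination.
Consider where 9 can go in column 5.
(1,5) is out (row 1 already has a 9).
(2,5) is out (row 2 already has a 9).
(3,5) is out (box 2 already has a 9).
(7,5) is out (box 8 already has a 9).
So the only cell in column 5 that can hold 9 is (5,5).
Therefore (5,5) = 9.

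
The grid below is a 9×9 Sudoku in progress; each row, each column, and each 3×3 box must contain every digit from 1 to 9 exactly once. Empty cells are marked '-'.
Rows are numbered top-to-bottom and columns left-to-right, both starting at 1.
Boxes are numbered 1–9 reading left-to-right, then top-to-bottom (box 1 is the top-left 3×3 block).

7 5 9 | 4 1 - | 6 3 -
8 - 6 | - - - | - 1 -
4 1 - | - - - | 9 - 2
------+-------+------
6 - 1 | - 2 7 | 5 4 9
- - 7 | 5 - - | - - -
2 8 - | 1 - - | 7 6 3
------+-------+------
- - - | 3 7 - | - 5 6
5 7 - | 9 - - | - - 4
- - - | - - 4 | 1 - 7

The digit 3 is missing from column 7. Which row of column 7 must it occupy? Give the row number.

Consider where 3 can go in column 7.
R2C7 is out (box 3 already has a 3).
R5C7 is out (box 6 already has a 3).
R7C7 is out (row 7 already has a 3).
So the only cell in column 7 that can hold 3 is R8C7.
That is row 8.

8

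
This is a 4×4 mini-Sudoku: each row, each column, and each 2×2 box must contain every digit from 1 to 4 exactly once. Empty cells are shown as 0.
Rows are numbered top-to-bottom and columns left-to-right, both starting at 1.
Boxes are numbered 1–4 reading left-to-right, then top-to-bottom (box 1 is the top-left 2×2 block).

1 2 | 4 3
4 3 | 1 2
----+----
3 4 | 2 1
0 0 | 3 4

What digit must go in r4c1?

Row 4 already contains {3, 4}.
Column 1 already contains {1, 3, 4}.
Its 2×2 block (box 3) already contains {3, 4}.
The only value from 1–4 not eliminated is 2, so r4c1 = 2.

2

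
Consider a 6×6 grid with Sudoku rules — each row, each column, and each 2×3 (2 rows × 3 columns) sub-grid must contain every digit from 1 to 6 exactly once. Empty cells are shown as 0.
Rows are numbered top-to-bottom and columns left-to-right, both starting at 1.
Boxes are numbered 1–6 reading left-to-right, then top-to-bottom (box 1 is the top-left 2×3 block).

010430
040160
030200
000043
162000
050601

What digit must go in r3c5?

1

Cell r3c5 itself could take any of {1, 5} by direct elimination.
Consider where 1 can go in box 4.
r3c6 is out (column 6 already has a 1).
r4c4 is out (column 4 already has a 1).
So the only cell in box 4 that can hold 1 is r3c5.
Therefore r3c5 = 1.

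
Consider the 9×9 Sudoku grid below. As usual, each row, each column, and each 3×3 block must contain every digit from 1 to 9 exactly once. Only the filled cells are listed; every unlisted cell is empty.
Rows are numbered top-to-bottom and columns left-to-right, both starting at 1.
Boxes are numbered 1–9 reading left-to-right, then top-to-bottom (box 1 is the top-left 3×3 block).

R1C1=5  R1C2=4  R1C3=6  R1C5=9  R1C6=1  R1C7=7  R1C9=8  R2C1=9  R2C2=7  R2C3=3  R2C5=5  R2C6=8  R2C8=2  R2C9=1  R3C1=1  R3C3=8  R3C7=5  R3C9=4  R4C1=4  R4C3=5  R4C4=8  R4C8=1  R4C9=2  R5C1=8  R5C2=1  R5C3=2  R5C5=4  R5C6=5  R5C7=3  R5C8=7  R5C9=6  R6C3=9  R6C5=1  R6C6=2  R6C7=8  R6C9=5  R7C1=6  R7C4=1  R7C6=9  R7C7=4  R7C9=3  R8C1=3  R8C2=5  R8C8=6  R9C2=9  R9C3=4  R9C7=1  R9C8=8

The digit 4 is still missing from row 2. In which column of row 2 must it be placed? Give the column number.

Consider where 4 can go in row 2.
R2C7 is out (column 7 already has a 4).
So the only cell in row 2 that can hold 4 is R2C4.
That is column 4.

4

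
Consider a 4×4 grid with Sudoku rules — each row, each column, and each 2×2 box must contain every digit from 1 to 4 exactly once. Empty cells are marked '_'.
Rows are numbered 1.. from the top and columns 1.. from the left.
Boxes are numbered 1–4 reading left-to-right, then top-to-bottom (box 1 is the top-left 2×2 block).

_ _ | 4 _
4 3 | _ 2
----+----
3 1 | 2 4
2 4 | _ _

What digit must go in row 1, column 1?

1

Row 1 already contains {4}.
Column 1 already contains {2, 3, 4}.
Its 2×2 block (box 1) already contains {3, 4}.
The only value from 1–4 not eliminated is 1, so row 1, column 1 = 1.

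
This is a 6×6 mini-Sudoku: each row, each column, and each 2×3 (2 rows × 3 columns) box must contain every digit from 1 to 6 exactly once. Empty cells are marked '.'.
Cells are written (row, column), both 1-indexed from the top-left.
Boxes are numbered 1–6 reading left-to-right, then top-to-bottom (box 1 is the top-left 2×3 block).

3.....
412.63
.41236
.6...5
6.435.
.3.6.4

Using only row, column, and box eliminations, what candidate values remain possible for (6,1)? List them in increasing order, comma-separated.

1,2,5

Row 6 already contains {3, 4, 6}.
Column 1 already contains {3, 4, 6}.
Its 2×3 block (box 5) already contains {3, 4, 6}.
Removing those from 1–6 leaves {1, 2, 5} as the candidates for (6,1).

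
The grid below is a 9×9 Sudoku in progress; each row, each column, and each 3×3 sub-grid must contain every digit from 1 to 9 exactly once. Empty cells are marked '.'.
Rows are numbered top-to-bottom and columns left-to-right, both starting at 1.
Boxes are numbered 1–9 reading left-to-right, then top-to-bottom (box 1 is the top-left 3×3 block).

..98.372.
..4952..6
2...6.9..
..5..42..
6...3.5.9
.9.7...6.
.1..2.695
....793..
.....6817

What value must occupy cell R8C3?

6

Cell R8C3 itself could take any of {2, 6, 8} by direct elimination.
Consider where 6 can go in column 3.
R3C3 is out (row 3 already has a 6).
R5C3 is out (row 5 already has a 6).
R6C3 is out (row 6 already has a 6).
R7C3 is out (row 7 already has a 6).
R9C3 is out (row 9 already has a 6).
So the only cell in column 3 that can hold 6 is R8C3.
Therefore R8C3 = 6.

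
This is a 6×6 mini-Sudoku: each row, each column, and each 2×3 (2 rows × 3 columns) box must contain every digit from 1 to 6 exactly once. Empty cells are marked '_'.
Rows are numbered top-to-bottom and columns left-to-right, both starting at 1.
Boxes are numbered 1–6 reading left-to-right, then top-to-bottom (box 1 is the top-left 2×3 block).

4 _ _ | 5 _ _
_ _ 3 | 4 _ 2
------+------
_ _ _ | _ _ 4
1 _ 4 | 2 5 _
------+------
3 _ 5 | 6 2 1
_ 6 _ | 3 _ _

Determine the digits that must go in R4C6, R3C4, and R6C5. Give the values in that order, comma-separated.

6,1,4

For R4C6:
  Consider where 6 can go in row 4.
  R4C2 is out (column 2 already has a 6).
  So the only cell in row 4 that can hold 6 is R4C6.
  So R4C6 = 6.
For R3C4:
  Row 3 already contains {4}.
  Column 4 already contains {2, 3, 4, 5, 6}.
  Its 2×3 block (box 4) already contains {2, 4, 5}.
  The only value from 1–6 not eliminated is 1, so R3C4 = 1.
For R6C5:
  Row 6 already contains {3, 6}.
  Column 5 already contains {2, 5}.
  Its 2×3 block (box 6) already contains {1, 2, 3, 6}.
  The only value from 1–6 not eliminated is 4, so R6C5 = 4.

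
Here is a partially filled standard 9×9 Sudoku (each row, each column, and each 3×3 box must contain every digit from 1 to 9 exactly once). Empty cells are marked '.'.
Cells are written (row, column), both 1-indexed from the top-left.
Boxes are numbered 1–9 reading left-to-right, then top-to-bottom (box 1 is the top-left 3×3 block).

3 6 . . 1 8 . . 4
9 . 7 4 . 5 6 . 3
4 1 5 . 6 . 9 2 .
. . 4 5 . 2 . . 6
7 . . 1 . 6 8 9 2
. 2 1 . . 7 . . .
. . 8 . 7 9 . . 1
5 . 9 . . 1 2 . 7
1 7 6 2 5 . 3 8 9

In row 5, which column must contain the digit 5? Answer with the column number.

Consider where 5 can go in row 5.
(5,3) is out (column 3 already has a 5).
(5,5) is out (column 5 already has a 5).
So the only cell in row 5 that can hold 5 is (5,2).
That is column 2.

2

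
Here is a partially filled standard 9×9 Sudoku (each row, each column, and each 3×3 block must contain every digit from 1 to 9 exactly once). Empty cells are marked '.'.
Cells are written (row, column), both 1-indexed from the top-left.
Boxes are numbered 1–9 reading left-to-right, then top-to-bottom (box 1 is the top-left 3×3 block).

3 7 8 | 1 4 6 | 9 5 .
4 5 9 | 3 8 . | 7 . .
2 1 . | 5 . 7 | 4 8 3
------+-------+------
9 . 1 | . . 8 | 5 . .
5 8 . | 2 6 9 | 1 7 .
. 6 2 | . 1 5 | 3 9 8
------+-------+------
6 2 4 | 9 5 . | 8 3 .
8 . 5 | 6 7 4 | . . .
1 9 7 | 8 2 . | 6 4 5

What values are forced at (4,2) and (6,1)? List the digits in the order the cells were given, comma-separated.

For (4,2):
  Consider where 4 can go in box 4.
  (5,3) is out (column 3 already has a 4).
  (6,1) is out (column 1 already has a 4).
  So the only cell in box 4 that can hold 4 is (4,2).
  So (4,2) = 4.
For (6,1):
  Row 6 already contains {1, 2, 3, 5, 6, 8, 9}.
  Column 1 already contains {1, 2, 3, 4, 5, 6, 8, 9}.
  Its 3×3 block (box 4) already contains {1, 2, 5, 6, 8, 9}.
  The only value from 1–9 not eliminated is 7, so (6,1) = 7.

4,7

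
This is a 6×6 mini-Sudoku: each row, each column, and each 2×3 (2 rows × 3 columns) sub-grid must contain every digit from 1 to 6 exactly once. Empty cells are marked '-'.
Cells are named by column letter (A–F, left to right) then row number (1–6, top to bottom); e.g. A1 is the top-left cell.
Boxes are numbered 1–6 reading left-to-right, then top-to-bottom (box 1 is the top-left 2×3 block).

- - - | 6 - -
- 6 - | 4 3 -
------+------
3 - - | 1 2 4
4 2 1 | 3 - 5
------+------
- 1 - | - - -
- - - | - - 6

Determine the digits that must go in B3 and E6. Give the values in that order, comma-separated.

For B3:
  Row 3 already contains {1, 2, 3, 4}.
  Column B already contains {1, 2, 6}.
  Its 2×3 block (box 3) already contains {1, 2, 3, 4}.
  The only value from 1–6 not eliminated is 5, so B3 = 5.
For E6:
  Consider where 1 can go in row 6.
  A6 is out (box 5 already has a 1).
  B6 is out (column B already has a 1).
  C6 is out (column C already has a 1).
  D6 is out (column D already has a 1).
  So the only cell in row 6 that can hold 1 is E6.
  So E6 = 1.

5,1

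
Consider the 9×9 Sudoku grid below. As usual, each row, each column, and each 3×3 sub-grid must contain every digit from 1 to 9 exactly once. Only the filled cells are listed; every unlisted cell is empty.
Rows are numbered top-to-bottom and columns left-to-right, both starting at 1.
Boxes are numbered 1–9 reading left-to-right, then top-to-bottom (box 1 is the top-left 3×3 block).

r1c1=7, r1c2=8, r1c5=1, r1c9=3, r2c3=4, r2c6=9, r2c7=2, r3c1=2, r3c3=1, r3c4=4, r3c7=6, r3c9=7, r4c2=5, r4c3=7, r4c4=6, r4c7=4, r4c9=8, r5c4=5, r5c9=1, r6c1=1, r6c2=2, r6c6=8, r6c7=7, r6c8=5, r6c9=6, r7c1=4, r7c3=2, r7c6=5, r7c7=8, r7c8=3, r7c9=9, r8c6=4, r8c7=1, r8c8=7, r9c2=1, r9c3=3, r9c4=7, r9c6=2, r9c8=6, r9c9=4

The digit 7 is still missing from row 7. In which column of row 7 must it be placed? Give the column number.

Consider where 7 can go in row 7.
r7c4 is out (column 4 already has a 7).
r7c5 is out (box 8 already has a 7).
So the only cell in row 7 that can hold 7 is r7c2.
That is column 2.

2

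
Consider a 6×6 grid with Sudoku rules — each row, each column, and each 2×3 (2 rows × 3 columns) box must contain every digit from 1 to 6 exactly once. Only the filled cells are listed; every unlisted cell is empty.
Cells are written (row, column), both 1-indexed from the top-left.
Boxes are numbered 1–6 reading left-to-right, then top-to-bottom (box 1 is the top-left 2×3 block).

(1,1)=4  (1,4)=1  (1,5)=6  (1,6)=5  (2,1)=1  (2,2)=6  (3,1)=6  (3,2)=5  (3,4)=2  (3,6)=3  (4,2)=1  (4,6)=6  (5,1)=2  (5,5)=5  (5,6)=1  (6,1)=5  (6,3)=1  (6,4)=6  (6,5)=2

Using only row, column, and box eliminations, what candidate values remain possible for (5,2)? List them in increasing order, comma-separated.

Row 5 already contains {1, 2, 5}.
Column 2 already contains {1, 5, 6}.
Its 2×3 block (box 5) already contains {1, 2, 5}.
Removing those from 1–6 leaves {3, 4} as the candidates for (5,2).

3,4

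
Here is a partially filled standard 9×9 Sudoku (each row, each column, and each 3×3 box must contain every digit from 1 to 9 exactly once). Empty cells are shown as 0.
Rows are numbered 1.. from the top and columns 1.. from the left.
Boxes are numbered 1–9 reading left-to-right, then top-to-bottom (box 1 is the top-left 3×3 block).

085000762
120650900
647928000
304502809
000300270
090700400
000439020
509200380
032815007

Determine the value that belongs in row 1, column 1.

9

Row 1 already contains {2, 5, 6, 7, 8}.
Column 1 already contains {1, 3, 5, 6}.
Its 3×3 block (box 1) already contains {1, 2, 4, 5, 6, 7, 8}.
The only value from 1–9 not eliminated is 9, so row 1, column 1 = 9.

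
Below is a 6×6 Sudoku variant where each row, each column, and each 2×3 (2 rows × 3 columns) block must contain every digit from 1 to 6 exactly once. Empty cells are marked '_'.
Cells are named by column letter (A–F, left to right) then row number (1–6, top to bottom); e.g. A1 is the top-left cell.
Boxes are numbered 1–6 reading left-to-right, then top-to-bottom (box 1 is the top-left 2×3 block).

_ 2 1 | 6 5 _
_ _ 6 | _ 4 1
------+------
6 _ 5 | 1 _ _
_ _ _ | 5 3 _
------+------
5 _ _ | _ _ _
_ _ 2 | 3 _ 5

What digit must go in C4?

Row 4 already contains {3, 5}.
Column C already contains {1, 2, 5, 6}.
Its 2×3 block (box 3) already contains {5, 6}.
The only value from 1–6 not eliminated is 4, so C4 = 4.

4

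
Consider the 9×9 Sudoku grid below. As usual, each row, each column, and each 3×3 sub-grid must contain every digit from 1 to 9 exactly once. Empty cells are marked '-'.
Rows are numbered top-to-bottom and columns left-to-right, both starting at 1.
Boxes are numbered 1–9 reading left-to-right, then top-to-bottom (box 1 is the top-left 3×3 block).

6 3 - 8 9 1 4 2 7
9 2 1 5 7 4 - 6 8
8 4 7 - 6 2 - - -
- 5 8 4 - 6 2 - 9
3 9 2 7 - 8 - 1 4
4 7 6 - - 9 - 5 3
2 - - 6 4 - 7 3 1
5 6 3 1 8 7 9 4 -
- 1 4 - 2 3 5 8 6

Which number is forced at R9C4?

Row 9 already contains {1, 2, 3, 4, 5, 6, 8}.
Column 4 already contains {1, 4, 5, 6, 7, 8}.
Its 3×3 block (box 8) already contains {1, 2, 3, 4, 6, 7, 8}.
The only value from 1–9 not eliminated is 9, so R9C4 = 9.

9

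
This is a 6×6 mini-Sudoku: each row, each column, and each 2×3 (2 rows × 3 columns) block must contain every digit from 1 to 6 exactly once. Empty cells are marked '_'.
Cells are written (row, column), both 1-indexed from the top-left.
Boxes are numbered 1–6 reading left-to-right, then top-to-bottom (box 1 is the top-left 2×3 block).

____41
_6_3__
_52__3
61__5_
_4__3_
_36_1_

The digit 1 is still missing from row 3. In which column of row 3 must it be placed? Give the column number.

4

Consider where 1 can go in row 3.
(3,1) is out (box 3 already has a 1).
(3,5) is out (column 5 already has a 1).
So the only cell in row 3 that can hold 1 is (3,4).
That is column 4.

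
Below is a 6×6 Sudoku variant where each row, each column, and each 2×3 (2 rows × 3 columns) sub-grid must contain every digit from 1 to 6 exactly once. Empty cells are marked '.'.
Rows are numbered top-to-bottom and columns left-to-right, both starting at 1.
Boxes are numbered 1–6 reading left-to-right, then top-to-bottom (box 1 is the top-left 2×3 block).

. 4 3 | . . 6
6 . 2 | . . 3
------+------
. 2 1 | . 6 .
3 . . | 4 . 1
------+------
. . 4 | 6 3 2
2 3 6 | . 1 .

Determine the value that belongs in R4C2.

6

Cell R4C2 itself could take any of {5, 6} by direct elimination.
Consider where 6 can go in box 3.
R3C1 is out (row 3 already has a 6).
R4C3 is out (column 3 already has a 6).
So the only cell in box 3 that can hold 6 is R4C2.
Therefore R4C2 = 6.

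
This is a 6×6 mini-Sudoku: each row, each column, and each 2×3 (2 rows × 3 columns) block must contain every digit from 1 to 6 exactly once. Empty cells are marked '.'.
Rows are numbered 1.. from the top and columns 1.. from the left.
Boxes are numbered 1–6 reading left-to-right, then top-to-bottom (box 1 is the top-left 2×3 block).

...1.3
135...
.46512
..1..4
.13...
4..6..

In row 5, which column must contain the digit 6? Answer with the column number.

Consider where 6 can go in row 5.
row 5, column 4 is out (column 4 already has a 6).
row 5, column 5 is out (box 6 already has a 6).
row 5, column 6 is out (box 6 already has a 6).
So the only cell in row 5 that can hold 6 is row 5, column 1.
That is column 1.

1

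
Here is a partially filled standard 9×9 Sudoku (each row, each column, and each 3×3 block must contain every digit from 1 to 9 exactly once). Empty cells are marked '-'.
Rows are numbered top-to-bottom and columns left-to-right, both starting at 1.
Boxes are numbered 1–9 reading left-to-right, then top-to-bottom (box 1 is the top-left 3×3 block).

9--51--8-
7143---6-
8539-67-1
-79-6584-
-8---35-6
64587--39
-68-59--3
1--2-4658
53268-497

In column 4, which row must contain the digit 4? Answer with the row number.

Consider where 4 can go in column 4.
R4C4 is out (row 4 already has a 4).
R7C4 is out (box 8 already has a 4).
So the only cell in column 4 that can hold 4 is R5C4.
That is row 5.

5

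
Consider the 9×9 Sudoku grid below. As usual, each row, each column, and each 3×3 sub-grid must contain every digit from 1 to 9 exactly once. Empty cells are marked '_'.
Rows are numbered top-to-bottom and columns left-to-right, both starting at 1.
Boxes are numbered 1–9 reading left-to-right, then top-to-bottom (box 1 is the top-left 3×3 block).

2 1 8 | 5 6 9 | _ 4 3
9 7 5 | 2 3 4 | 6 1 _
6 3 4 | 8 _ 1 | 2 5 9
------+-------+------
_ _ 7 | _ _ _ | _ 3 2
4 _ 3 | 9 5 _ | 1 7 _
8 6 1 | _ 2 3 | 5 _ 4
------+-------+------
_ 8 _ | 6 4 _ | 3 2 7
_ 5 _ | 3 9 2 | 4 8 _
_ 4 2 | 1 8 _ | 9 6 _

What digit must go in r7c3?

9

Row 7 already contains {2, 3, 4, 6, 7, 8}.
Column 3 already contains {1, 2, 3, 4, 5, 7, 8}.
Its 3×3 block (box 7) already contains {2, 4, 5, 8}.
The only value from 1–9 not eliminated is 9, so r7c3 = 9.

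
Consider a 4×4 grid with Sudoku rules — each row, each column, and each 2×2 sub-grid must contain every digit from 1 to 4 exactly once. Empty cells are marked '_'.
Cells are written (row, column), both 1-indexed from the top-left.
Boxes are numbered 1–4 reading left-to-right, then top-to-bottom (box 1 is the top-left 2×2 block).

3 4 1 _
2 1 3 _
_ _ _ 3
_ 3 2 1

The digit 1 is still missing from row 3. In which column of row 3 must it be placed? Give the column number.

1

Consider where 1 can go in row 3.
(3,2) is out (column 2 already has a 1).
(3,3) is out (column 3 already has a 1).
So the only cell in row 3 that can hold 1 is (3,1).
That is column 1.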